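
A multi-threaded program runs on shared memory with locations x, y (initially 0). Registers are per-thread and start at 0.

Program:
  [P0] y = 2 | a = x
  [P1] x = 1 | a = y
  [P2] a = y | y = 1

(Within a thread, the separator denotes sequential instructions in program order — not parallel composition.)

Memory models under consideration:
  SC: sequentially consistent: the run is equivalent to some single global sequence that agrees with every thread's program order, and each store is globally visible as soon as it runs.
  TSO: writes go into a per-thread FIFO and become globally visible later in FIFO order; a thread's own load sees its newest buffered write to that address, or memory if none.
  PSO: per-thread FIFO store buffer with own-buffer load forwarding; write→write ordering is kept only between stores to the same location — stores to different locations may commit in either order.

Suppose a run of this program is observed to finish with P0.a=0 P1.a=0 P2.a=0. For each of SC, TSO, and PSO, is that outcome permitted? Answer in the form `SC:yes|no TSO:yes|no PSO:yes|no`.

SC:no TSO:yes PSO:yes

outcome vector order: (P0.a,P1.a,P2.a)
under SC → (0,1,0) (0,1,2) (0,2,0) (0,2,2) (1,0,0) (1,0,2) (1,1,0) (1,1,2) (1,2,0) (1,2,2)
under TSO → (0,0,0) (0,0,2) (0,1,0) (0,1,2) (0,2,0) (0,2,2) (1,0,0) (1,0,2) (1,1,0) (1,1,2) (1,2,0) (1,2,2)
under PSO → (0,0,0) (0,0,2) (0,1,0) (0,1,2) (0,2,0) (0,2,2) (1,0,0) (1,0,2) (1,1,0) (1,1,2) (1,2,0) (1,2,2)
target (0,0,0) ∈ {TSO,PSO}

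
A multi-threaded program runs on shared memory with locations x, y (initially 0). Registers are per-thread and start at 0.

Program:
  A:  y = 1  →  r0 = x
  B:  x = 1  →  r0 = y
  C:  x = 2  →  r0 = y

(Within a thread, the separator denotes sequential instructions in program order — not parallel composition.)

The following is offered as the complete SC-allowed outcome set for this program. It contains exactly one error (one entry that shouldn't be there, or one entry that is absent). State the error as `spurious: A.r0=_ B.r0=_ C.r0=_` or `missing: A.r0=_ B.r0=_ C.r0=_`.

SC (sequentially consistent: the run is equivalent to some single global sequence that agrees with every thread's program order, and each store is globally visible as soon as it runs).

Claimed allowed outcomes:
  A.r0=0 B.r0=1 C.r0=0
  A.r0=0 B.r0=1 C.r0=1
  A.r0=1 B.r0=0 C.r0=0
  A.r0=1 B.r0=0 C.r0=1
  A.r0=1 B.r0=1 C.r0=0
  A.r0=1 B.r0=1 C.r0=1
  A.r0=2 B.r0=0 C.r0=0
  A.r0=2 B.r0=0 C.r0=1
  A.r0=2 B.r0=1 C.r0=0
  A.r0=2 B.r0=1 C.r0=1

spurious: A.r0=0 B.r0=1 C.r0=0

outcome vector order: (A.r0,B.r0,C.r0)
[SC] allowed = {<0 1 1>; <1 0 0>; <1 0 1>; <1 1 0>; <1 1 1>; <2 0 0>; <2 0 1>; <2 1 0>; <2 1 1>}
claimed∖SC = {<0 1 0>}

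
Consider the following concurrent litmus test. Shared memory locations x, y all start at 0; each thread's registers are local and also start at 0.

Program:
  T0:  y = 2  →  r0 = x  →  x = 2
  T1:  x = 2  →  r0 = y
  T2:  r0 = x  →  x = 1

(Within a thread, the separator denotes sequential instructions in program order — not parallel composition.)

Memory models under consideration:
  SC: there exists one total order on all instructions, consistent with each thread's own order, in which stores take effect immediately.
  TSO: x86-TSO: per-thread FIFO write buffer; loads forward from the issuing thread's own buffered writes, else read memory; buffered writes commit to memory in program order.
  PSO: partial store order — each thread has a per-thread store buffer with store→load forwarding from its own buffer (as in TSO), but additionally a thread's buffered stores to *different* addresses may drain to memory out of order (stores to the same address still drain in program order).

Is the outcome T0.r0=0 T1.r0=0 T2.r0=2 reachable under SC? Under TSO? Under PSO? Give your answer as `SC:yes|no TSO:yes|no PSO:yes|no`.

outcome vector order: (T0.r0,T1.r0,T2.r0)
under SC → 0/2/0, 0/2/2, 1/0/0, 1/0/2, 1/2/0, 1/2/2, 2/0/0, 2/0/2, 2/2/0, 2/2/2
under TSO → 0/0/0, 0/0/2, 0/2/0, 0/2/2, 1/0/0, 1/0/2, 1/2/0, 1/2/2, 2/0/0, 2/0/2, 2/2/0, 2/2/2
under PSO → 0/0/0, 0/0/2, 0/2/0, 0/2/2, 1/0/0, 1/0/2, 1/2/0, 1/2/2, 2/0/0, 2/0/2, 2/2/0, 2/2/2
target 0/0/2 ∈ {TSO,PSO}

SC:no TSO:yes PSO:yes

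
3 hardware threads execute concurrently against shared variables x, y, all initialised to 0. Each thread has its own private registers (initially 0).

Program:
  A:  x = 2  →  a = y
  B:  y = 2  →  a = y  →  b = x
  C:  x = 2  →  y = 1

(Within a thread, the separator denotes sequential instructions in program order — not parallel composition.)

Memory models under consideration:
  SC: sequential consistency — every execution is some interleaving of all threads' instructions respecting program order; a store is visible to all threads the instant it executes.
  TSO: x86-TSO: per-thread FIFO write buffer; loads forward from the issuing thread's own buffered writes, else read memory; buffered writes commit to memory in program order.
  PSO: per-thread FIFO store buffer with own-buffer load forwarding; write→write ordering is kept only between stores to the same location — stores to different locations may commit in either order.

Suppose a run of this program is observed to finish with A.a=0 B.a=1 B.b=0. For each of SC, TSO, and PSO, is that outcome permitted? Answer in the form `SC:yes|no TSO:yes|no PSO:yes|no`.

outcome vector order: (A.a,B.a,B.b)
[SC] allowed = {(0,1,2) (0,2,2) (1,1,2) (1,2,0) (1,2,2) (2,1,2) (2,2,0) (2,2,2)}
[TSO] allowed = {(0,1,2) (0,2,0) (0,2,2) (1,1,2) (1,2,0) (1,2,2) (2,1,2) (2,2,0) (2,2,2)}
[PSO] allowed = {(0,1,0) (0,1,2) (0,2,0) (0,2,2) (1,1,0) (1,1,2) (1,2,0) (1,2,2) (2,1,0) (2,1,2) (2,2,0) (2,2,2)}
target (0,1,0) ∈ {PSO}

SC:no TSO:no PSO:yes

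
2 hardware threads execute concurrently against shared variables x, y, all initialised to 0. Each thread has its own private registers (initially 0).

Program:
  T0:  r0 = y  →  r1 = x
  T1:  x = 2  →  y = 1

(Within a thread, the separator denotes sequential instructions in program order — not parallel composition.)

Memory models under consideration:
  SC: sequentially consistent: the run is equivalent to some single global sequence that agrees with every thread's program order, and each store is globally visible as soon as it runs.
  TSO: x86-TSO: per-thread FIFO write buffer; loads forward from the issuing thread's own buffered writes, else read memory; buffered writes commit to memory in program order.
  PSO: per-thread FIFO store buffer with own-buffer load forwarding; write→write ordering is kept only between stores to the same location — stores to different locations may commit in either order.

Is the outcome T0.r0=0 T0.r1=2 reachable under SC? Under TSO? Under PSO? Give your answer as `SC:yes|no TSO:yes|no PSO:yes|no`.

outcome vector order: (T0.r0,T0.r1)
SC: 3 outcomes — {<0 0>; <0 2>; <1 2>}
TSO: 3 outcomes — {<0 0>; <0 2>; <1 2>}
PSO: 4 outcomes — {<0 0>; <0 2>; <1 0>; <1 2>}
target <0 2> ∈ {SC,TSO,PSO}

SC:yes TSO:yes PSO:yes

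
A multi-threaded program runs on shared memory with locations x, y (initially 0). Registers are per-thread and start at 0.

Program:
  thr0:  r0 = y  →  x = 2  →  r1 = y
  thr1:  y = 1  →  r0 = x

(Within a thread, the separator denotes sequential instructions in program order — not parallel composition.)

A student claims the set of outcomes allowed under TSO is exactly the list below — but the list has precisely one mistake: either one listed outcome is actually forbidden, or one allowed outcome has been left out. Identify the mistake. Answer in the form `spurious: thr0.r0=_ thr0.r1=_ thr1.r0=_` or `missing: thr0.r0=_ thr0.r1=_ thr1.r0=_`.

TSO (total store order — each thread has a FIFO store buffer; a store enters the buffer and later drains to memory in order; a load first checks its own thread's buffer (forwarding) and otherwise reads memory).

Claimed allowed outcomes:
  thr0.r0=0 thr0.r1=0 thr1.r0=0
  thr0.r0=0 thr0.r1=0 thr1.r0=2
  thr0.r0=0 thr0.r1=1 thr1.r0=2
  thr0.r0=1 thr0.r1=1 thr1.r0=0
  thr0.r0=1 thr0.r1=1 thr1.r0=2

outcome vector order: (thr0.r0,thr0.r1,thr1.r0)
under TSO → (0,0,0) (0,0,2) (0,1,0) (0,1,2) (1,1,0) (1,1,2)
TSO∖claimed = {(0,1,0)}

missing: thr0.r0=0 thr0.r1=1 thr1.r0=0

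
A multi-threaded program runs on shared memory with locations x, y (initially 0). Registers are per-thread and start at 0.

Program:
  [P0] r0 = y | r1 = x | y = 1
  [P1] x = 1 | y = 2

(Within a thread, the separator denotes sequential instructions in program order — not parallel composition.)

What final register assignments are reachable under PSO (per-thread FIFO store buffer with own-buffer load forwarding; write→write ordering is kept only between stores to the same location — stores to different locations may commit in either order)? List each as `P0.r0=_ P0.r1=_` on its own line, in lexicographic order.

P0.r0=0 P0.r1=0
P0.r0=0 P0.r1=1
P0.r0=2 P0.r1=0
P0.r0=2 P0.r1=1

outcome vector order: (P0.r0,P0.r1)
|PSO outcomes| = 4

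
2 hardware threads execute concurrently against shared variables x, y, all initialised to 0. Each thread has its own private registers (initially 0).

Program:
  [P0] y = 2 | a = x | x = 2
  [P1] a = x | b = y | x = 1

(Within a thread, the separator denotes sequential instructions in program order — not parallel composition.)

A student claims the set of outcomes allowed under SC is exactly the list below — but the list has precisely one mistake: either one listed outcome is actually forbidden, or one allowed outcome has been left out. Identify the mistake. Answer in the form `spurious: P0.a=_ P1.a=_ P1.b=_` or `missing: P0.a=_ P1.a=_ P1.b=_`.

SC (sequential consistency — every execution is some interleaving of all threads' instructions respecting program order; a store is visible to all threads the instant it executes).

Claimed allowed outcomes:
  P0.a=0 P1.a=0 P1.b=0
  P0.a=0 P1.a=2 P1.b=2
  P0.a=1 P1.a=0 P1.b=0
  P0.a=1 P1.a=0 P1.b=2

missing: P0.a=0 P1.a=0 P1.b=2

outcome vector order: (P0.a,P1.a,P1.b)
SC: 5 outcomes — {(0,0,0) (0,0,2) (0,2,2) (1,0,0) (1,0,2)}
SC∖claimed = {(0,0,2)}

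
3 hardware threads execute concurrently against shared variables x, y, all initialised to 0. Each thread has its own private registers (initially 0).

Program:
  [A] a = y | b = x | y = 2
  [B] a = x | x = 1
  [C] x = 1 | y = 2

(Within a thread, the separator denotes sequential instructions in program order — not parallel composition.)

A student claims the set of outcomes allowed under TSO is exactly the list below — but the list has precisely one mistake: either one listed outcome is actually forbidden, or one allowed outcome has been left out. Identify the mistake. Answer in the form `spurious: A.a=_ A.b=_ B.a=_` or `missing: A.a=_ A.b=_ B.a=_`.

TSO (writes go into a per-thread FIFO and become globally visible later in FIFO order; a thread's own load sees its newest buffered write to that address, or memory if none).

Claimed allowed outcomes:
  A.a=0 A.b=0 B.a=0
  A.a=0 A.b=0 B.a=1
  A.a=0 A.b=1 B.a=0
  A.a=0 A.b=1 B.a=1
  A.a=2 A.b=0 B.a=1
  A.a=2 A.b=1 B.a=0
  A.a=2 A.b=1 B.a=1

spurious: A.a=2 A.b=0 B.a=1

outcome vector order: (A.a,A.b,B.a)
TSO (6): 000; 001; 010; 011; 210; 211
claimed∖TSO = {201}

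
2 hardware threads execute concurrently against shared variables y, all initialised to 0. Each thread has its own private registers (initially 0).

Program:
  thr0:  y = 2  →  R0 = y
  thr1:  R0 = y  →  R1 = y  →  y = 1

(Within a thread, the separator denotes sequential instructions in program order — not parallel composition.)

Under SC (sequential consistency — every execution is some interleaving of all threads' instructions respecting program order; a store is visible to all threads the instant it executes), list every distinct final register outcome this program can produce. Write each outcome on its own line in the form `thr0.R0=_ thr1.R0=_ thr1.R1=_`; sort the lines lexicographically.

thr0.R0=1 thr1.R0=0 thr1.R1=0
thr0.R0=1 thr1.R0=0 thr1.R1=2
thr0.R0=1 thr1.R0=2 thr1.R1=2
thr0.R0=2 thr1.R0=0 thr1.R1=0
thr0.R0=2 thr1.R0=0 thr1.R1=2
thr0.R0=2 thr1.R0=2 thr1.R1=2

outcome vector order: (thr0.R0,thr1.R0,thr1.R1)
|SC outcomes| = 6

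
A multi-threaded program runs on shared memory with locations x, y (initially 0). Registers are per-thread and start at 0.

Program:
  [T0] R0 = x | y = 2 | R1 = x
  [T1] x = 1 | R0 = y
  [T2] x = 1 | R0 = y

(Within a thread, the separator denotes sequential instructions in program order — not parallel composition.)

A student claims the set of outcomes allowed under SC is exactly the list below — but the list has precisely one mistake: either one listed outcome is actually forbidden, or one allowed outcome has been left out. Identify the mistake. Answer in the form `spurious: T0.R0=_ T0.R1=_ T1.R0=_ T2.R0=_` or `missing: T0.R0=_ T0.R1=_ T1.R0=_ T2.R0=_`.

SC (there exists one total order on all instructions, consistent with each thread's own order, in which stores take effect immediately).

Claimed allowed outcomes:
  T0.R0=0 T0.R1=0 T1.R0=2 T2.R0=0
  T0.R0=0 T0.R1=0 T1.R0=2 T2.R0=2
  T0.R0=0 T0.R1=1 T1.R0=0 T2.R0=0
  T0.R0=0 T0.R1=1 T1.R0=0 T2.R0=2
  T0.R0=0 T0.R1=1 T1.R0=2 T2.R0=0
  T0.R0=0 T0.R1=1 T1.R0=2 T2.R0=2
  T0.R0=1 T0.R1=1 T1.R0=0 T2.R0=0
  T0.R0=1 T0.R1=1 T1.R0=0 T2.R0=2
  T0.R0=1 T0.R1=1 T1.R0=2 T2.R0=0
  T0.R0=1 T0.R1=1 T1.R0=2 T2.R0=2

spurious: T0.R0=0 T0.R1=0 T1.R0=2 T2.R0=0

outcome vector order: (T0.R0,T0.R1,T1.R0,T2.R0)
SC: 9 outcomes — {0022; 0100; 0102; 0120; 0122; 1100; 1102; 1120; 1122}
claimed∖SC = {0020}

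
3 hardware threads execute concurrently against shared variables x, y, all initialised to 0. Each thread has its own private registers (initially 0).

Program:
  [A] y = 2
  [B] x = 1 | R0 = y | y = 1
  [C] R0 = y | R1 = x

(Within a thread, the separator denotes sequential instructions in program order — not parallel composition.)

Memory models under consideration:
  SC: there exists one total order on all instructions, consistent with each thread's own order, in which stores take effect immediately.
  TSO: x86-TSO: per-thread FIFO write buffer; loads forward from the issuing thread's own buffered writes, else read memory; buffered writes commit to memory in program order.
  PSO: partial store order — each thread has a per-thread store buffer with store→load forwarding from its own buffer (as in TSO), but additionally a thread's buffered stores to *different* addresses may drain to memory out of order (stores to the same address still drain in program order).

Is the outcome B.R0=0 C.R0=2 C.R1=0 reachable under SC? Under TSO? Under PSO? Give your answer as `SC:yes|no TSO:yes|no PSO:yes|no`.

SC:no TSO:yes PSO:yes

outcome vector order: (B.R0,C.R0,C.R1)
under SC → (0,0,0); (0,0,1); (0,1,1); (0,2,1); (2,0,0); (2,0,1); (2,1,1); (2,2,0); (2,2,1)
under TSO → (0,0,0); (0,0,1); (0,1,1); (0,2,0); (0,2,1); (2,0,0); (2,0,1); (2,1,1); (2,2,0); (2,2,1)
under PSO → (0,0,0); (0,0,1); (0,1,0); (0,1,1); (0,2,0); (0,2,1); (2,0,0); (2,0,1); (2,1,0); (2,1,1); (2,2,0); (2,2,1)
target (0,2,0) ∈ {TSO,PSO}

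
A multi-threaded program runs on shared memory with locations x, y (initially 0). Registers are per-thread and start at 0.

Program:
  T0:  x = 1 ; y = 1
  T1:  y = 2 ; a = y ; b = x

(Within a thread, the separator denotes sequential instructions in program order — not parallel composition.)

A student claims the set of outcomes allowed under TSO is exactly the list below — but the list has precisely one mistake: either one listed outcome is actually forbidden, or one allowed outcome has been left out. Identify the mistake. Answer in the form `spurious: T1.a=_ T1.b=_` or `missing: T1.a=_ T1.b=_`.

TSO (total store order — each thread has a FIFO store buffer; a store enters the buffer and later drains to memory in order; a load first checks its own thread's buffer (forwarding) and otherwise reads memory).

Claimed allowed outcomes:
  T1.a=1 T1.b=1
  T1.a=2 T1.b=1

missing: T1.a=2 T1.b=0

outcome vector order: (T1.a,T1.b)
under TSO → 11, 20, 21
TSO∖claimed = {20}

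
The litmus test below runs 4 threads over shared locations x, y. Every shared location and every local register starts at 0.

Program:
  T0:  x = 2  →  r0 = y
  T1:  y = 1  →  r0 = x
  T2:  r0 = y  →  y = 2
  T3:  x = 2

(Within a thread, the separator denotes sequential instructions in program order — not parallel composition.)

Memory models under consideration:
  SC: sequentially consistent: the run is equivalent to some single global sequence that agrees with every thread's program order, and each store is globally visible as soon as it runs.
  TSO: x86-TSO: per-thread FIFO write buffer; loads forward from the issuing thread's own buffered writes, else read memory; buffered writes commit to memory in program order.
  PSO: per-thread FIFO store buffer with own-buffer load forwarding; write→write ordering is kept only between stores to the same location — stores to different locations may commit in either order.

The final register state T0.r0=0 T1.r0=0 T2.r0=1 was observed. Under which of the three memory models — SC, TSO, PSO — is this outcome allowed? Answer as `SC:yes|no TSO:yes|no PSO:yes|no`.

outcome vector order: (T0.r0,T1.r0,T2.r0)
SC (10): (0,2,0) (0,2,1) (1,0,0) (1,0,1) (1,2,0) (1,2,1) (2,0,0) (2,0,1) (2,2,0) (2,2,1)
TSO (12): (0,0,0) (0,0,1) (0,2,0) (0,2,1) (1,0,0) (1,0,1) (1,2,0) (1,2,1) (2,0,0) (2,0,1) (2,2,0) (2,2,1)
PSO (12): (0,0,0) (0,0,1) (0,2,0) (0,2,1) (1,0,0) (1,0,1) (1,2,0) (1,2,1) (2,0,0) (2,0,1) (2,2,0) (2,2,1)
target (0,0,1) ∈ {TSO,PSO}

SC:no TSO:yes PSO:yes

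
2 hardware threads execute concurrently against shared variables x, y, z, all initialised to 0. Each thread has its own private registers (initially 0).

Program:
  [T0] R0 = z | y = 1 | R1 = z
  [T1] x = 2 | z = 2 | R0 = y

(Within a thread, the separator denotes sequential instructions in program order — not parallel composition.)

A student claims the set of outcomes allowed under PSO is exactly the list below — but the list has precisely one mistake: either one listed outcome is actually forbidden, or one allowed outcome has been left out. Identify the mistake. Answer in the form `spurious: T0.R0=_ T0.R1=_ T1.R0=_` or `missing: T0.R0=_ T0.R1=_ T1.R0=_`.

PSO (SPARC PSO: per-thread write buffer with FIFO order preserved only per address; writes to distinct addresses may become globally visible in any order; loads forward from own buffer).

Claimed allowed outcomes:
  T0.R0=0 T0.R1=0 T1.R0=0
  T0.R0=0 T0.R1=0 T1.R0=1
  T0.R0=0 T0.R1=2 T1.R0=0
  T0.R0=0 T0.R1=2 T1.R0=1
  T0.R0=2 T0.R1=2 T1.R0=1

missing: T0.R0=2 T0.R1=2 T1.R0=0

outcome vector order: (T0.R0,T0.R1,T1.R0)
PSO: 6 outcomes — {0/0/0, 0/0/1, 0/2/0, 0/2/1, 2/2/0, 2/2/1}
PSO∖claimed = {2/2/0}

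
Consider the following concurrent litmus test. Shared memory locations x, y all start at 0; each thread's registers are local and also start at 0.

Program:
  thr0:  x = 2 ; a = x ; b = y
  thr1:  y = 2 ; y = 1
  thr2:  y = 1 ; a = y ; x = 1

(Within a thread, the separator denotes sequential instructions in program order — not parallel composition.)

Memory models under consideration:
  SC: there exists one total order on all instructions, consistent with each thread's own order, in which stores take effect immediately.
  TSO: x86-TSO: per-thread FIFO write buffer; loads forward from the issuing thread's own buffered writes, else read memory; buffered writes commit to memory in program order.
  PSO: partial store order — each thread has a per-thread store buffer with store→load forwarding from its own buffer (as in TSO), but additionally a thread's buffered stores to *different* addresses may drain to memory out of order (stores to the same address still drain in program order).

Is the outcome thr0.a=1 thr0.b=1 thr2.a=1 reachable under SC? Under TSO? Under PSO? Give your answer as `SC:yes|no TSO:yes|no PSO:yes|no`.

SC:yes TSO:yes PSO:yes

outcome vector order: (thr0.a,thr0.b,thr2.a)
SC: 10 outcomes — {111; 112; 121; 122; 201; 202; 211; 212; 221; 222}
TSO: 10 outcomes — {111; 112; 121; 122; 201; 202; 211; 212; 221; 222}
PSO: 11 outcomes — {101; 111; 112; 121; 122; 201; 202; 211; 212; 221; 222}
target 111 ∈ {SC,TSO,PSO}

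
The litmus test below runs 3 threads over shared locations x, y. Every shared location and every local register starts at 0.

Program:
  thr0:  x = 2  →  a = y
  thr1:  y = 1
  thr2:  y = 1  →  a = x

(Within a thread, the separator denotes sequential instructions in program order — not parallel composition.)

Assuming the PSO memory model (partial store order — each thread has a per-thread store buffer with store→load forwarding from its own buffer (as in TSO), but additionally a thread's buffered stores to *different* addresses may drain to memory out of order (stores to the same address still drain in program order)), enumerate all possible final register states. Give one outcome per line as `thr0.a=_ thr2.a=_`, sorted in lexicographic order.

thr0.a=0 thr2.a=0
thr0.a=0 thr2.a=2
thr0.a=1 thr2.a=0
thr0.a=1 thr2.a=2

outcome vector order: (thr0.a,thr2.a)
|PSO outcomes| = 4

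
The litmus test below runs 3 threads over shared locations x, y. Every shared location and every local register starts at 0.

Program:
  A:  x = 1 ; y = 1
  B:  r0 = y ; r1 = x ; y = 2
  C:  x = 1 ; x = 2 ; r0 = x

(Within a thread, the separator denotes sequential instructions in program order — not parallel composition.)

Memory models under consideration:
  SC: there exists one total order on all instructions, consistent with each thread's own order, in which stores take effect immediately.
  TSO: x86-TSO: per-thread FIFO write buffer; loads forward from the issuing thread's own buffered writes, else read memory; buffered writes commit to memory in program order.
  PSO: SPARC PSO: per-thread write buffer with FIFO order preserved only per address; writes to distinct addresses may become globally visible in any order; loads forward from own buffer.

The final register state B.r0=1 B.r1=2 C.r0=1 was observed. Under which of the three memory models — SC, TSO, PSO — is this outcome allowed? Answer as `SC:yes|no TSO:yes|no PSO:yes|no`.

SC:no TSO:no PSO:yes

outcome vector order: (B.r0,B.r1,C.r0)
SC: 9 outcomes — {(0,0,1); (0,0,2); (0,1,1); (0,1,2); (0,2,1); (0,2,2); (1,1,1); (1,1,2); (1,2,2)}
TSO: 9 outcomes — {(0,0,1); (0,0,2); (0,1,1); (0,1,2); (0,2,1); (0,2,2); (1,1,1); (1,1,2); (1,2,2)}
PSO: 12 outcomes — {(0,0,1); (0,0,2); (0,1,1); (0,1,2); (0,2,1); (0,2,2); (1,0,1); (1,0,2); (1,1,1); (1,1,2); (1,2,1); (1,2,2)}
target (1,2,1) ∈ {PSO}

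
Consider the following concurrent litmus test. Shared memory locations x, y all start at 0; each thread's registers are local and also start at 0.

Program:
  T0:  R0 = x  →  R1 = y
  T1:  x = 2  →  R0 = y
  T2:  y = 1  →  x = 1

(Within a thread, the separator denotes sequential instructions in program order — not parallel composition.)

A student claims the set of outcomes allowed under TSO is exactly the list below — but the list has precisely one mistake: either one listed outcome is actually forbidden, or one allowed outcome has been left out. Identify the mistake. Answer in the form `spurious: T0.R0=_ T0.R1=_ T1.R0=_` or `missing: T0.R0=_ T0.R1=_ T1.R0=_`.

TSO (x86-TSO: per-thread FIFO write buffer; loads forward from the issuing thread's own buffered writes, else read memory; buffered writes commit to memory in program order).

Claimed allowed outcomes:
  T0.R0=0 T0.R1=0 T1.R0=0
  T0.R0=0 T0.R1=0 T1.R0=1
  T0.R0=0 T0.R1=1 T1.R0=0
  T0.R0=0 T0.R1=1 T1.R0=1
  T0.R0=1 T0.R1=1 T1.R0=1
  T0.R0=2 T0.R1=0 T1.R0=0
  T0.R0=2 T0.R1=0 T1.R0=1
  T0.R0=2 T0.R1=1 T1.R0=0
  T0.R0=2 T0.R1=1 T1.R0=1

outcome vector order: (T0.R0,T0.R1,T1.R0)
under TSO → 000; 001; 010; 011; 110; 111; 200; 201; 210; 211
TSO∖claimed = {110}

missing: T0.R0=1 T0.R1=1 T1.R0=0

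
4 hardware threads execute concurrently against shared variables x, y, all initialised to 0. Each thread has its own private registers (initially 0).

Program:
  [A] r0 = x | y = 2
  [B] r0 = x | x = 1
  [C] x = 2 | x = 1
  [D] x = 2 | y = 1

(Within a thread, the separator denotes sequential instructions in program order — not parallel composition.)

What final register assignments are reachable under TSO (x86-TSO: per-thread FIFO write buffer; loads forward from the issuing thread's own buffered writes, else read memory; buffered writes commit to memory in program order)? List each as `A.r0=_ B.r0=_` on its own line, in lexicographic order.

A.r0=0 B.r0=0
A.r0=0 B.r0=1
A.r0=0 B.r0=2
A.r0=1 B.r0=0
A.r0=1 B.r0=1
A.r0=1 B.r0=2
A.r0=2 B.r0=0
A.r0=2 B.r0=1
A.r0=2 B.r0=2

outcome vector order: (A.r0,B.r0)
|TSO outcomes| = 9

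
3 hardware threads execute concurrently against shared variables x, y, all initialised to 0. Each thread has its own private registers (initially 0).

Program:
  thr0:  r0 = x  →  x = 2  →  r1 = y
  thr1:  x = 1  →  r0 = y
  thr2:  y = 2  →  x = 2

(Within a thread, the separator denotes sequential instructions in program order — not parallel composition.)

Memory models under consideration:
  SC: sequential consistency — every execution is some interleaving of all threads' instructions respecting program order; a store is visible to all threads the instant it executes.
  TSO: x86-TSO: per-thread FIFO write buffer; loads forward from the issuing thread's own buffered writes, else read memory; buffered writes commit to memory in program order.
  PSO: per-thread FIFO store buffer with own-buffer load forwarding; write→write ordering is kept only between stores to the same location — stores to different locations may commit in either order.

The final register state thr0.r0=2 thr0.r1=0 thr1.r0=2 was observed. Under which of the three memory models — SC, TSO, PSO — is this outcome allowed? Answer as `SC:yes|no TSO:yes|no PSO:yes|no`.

SC:no TSO:no PSO:yes

outcome vector order: (thr0.r0,thr0.r1,thr1.r0)
SC (10): 0/0/0 0/0/2 0/2/0 0/2/2 1/0/0 1/0/2 1/2/0 1/2/2 2/2/0 2/2/2
TSO (10): 0/0/0 0/0/2 0/2/0 0/2/2 1/0/0 1/0/2 1/2/0 1/2/2 2/2/0 2/2/2
PSO (12): 0/0/0 0/0/2 0/2/0 0/2/2 1/0/0 1/0/2 1/2/0 1/2/2 2/0/0 2/0/2 2/2/0 2/2/2
target 2/0/2 ∈ {PSO}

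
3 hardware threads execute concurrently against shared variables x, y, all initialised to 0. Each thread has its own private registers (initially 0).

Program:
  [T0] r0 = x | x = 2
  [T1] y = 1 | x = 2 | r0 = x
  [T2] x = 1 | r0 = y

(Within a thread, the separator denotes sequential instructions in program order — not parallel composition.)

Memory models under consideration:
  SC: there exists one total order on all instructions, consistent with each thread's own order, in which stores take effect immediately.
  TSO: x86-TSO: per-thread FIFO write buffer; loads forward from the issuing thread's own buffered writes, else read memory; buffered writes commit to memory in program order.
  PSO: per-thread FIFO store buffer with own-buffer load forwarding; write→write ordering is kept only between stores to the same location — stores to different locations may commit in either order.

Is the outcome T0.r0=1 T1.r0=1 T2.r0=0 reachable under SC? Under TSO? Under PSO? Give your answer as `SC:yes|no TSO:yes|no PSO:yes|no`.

SC:no TSO:yes PSO:yes

outcome vector order: (T0.r0,T1.r0,T2.r0)
[SC] allowed = {011; 020; 021; 111; 120; 121; 211; 220; 221}
[TSO] allowed = {010; 011; 020; 021; 110; 111; 120; 121; 210; 211; 220; 221}
[PSO] allowed = {010; 011; 020; 021; 110; 111; 120; 121; 210; 211; 220; 221}
target 110 ∈ {TSO,PSO}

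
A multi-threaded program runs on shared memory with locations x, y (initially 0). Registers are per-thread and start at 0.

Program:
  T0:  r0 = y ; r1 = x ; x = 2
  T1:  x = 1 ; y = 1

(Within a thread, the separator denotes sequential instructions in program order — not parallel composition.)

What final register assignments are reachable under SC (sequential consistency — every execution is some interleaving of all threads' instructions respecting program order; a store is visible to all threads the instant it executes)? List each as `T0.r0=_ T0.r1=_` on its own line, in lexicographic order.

outcome vector order: (T0.r0,T0.r1)
|SC outcomes| = 3

T0.r0=0 T0.r1=0
T0.r0=0 T0.r1=1
T0.r0=1 T0.r1=1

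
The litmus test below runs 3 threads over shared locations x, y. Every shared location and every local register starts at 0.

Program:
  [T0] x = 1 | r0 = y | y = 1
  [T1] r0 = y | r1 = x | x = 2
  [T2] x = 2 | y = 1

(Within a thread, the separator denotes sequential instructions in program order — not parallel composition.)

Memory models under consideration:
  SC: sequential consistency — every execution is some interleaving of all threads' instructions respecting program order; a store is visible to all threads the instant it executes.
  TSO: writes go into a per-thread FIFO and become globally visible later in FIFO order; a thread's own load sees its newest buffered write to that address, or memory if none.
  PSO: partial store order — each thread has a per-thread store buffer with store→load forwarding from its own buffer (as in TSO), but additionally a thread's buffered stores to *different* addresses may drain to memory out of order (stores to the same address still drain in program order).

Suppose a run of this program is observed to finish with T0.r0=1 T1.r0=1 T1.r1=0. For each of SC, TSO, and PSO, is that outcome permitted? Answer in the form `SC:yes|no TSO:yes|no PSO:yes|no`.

outcome vector order: (T0.r0,T1.r0,T1.r1)
SC: 10 outcomes — {(0,0,0); (0,0,1); (0,0,2); (0,1,1); (0,1,2); (1,0,0); (1,0,1); (1,0,2); (1,1,1); (1,1,2)}
TSO: 10 outcomes — {(0,0,0); (0,0,1); (0,0,2); (0,1,1); (0,1,2); (1,0,0); (1,0,1); (1,0,2); (1,1,1); (1,1,2)}
PSO: 12 outcomes — {(0,0,0); (0,0,1); (0,0,2); (0,1,0); (0,1,1); (0,1,2); (1,0,0); (1,0,1); (1,0,2); (1,1,0); (1,1,1); (1,1,2)}
target (1,1,0) ∈ {PSO}

SC:no TSO:no PSO:yes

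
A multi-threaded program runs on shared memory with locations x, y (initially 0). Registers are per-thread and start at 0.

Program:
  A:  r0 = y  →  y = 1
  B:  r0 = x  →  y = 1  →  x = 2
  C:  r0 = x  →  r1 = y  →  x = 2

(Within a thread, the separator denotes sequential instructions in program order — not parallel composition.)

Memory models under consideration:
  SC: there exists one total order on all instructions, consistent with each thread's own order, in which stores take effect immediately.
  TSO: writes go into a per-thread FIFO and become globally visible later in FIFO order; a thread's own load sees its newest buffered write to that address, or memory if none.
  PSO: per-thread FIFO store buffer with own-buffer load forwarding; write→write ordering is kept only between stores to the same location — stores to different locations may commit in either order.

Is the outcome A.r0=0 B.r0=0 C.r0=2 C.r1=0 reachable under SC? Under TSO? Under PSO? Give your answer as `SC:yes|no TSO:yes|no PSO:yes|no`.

SC:no TSO:no PSO:yes

outcome vector order: (A.r0,B.r0,C.r0,C.r1)
SC (9): 0000, 0001, 0021, 0200, 0201, 1000, 1001, 1021, 1200
TSO (9): 0000, 0001, 0021, 0200, 0201, 1000, 1001, 1021, 1200
PSO (11): 0000, 0001, 0020, 0021, 0200, 0201, 1000, 1001, 1020, 1021, 1200
target 0020 ∈ {PSO}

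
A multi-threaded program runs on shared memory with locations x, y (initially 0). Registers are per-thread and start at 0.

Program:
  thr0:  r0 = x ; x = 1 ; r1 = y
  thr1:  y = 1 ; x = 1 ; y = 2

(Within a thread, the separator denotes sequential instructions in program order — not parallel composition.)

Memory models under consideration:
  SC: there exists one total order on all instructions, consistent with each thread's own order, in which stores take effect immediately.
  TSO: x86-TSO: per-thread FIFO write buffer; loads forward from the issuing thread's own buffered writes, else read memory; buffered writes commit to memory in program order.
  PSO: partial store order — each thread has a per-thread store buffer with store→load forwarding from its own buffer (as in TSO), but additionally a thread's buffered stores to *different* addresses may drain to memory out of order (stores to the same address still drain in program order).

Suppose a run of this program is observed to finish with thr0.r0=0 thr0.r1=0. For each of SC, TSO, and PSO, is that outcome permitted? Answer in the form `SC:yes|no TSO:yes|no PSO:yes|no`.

outcome vector order: (thr0.r0,thr0.r1)
SC: 5 outcomes — {00 01 02 11 12}
TSO: 5 outcomes — {00 01 02 11 12}
PSO: 6 outcomes — {00 01 02 10 11 12}
target 00 ∈ {SC,TSO,PSO}

SC:yes TSO:yes PSO:yes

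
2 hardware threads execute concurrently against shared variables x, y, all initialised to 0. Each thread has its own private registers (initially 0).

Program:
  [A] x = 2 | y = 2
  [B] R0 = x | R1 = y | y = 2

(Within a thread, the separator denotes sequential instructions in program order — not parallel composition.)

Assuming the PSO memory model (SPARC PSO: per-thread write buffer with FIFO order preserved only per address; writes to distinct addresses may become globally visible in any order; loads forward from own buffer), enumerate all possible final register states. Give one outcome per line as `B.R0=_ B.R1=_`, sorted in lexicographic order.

outcome vector order: (B.R0,B.R1)
|PSO outcomes| = 4

B.R0=0 B.R1=0
B.R0=0 B.R1=2
B.R0=2 B.R1=0
B.R0=2 B.R1=2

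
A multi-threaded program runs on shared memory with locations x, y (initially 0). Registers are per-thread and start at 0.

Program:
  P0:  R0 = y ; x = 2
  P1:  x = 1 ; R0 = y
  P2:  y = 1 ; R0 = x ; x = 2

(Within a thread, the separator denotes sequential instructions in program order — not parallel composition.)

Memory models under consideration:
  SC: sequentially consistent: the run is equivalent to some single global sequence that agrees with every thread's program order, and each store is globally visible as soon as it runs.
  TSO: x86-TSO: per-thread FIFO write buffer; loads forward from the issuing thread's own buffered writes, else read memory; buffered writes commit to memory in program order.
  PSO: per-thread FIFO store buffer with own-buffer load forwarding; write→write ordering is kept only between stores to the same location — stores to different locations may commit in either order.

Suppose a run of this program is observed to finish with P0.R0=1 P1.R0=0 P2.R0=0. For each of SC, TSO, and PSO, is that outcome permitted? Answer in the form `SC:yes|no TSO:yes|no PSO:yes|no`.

SC:no TSO:yes PSO:yes

outcome vector order: (P0.R0,P1.R0,P2.R0)
SC: 10 outcomes — {<0 0 1>, <0 0 2>, <0 1 0>, <0 1 1>, <0 1 2>, <1 0 1>, <1 0 2>, <1 1 0>, <1 1 1>, <1 1 2>}
TSO: 12 outcomes — {<0 0 0>, <0 0 1>, <0 0 2>, <0 1 0>, <0 1 1>, <0 1 2>, <1 0 0>, <1 0 1>, <1 0 2>, <1 1 0>, <1 1 1>, <1 1 2>}
PSO: 12 outcomes — {<0 0 0>, <0 0 1>, <0 0 2>, <0 1 0>, <0 1 1>, <0 1 2>, <1 0 0>, <1 0 1>, <1 0 2>, <1 1 0>, <1 1 1>, <1 1 2>}
target <1 0 0> ∈ {TSO,PSO}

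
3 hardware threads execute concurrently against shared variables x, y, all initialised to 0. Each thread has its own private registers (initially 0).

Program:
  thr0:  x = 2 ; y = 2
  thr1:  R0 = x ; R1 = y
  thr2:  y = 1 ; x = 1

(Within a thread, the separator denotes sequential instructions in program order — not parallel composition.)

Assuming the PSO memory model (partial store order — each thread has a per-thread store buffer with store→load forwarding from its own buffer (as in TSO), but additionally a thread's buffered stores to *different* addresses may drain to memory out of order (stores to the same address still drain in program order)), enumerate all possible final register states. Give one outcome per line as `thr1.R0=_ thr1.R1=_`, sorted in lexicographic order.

thr1.R0=0 thr1.R1=0
thr1.R0=0 thr1.R1=1
thr1.R0=0 thr1.R1=2
thr1.R0=1 thr1.R1=0
thr1.R0=1 thr1.R1=1
thr1.R0=1 thr1.R1=2
thr1.R0=2 thr1.R1=0
thr1.R0=2 thr1.R1=1
thr1.R0=2 thr1.R1=2

outcome vector order: (thr1.R0,thr1.R1)
|PSO outcomes| = 9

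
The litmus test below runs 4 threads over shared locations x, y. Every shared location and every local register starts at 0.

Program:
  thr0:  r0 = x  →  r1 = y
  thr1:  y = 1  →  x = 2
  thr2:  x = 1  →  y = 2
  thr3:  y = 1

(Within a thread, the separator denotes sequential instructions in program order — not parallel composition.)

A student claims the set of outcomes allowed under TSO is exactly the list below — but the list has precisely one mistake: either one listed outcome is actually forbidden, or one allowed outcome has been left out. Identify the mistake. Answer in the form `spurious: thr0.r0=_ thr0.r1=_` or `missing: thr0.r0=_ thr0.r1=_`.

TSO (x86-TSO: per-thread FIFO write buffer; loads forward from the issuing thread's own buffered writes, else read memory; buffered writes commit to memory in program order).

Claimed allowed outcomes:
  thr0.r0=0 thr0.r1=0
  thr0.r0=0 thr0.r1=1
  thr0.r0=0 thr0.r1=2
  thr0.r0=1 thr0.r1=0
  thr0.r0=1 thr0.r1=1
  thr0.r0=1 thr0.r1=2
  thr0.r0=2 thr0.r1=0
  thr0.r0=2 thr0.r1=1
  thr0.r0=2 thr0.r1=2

outcome vector order: (thr0.r0,thr0.r1)
TSO (8): (0,0), (0,1), (0,2), (1,0), (1,1), (1,2), (2,1), (2,2)
claimed∖TSO = {(2,0)}

spurious: thr0.r0=2 thr0.r1=0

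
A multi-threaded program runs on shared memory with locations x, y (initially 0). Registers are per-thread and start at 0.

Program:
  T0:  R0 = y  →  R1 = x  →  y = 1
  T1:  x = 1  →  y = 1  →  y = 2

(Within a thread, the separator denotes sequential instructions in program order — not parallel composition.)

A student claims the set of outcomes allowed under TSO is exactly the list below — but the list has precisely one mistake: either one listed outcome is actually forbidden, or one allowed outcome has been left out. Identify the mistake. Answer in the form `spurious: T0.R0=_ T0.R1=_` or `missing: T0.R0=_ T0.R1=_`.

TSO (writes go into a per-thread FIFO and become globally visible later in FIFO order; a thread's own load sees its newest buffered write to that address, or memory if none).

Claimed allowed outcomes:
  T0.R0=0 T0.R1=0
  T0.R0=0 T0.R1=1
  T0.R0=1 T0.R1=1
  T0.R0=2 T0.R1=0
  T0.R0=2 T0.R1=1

spurious: T0.R0=2 T0.R1=0

outcome vector order: (T0.R0,T0.R1)
[TSO] allowed = {00 01 11 21}
claimed∖TSO = {20}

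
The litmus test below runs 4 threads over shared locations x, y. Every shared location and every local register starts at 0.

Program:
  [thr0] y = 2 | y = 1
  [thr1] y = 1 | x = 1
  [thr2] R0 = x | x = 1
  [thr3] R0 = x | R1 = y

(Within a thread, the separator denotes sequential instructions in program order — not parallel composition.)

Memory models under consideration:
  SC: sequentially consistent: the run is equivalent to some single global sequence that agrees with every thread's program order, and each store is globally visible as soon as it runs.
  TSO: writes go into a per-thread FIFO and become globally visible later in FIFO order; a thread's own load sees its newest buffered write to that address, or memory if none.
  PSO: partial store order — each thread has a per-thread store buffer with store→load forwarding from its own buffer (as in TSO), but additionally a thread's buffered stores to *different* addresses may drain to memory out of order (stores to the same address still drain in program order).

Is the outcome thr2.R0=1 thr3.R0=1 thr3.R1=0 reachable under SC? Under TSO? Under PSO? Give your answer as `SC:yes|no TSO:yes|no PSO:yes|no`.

SC:no TSO:no PSO:yes

outcome vector order: (thr2.R0,thr3.R0,thr3.R1)
[SC] allowed = {<0 0 0>; <0 0 1>; <0 0 2>; <0 1 0>; <0 1 1>; <0 1 2>; <1 0 0>; <1 0 1>; <1 0 2>; <1 1 1>; <1 1 2>}
[TSO] allowed = {<0 0 0>; <0 0 1>; <0 0 2>; <0 1 0>; <0 1 1>; <0 1 2>; <1 0 0>; <1 0 1>; <1 0 2>; <1 1 1>; <1 1 2>}
[PSO] allowed = {<0 0 0>; <0 0 1>; <0 0 2>; <0 1 0>; <0 1 1>; <0 1 2>; <1 0 0>; <1 0 1>; <1 0 2>; <1 1 0>; <1 1 1>; <1 1 2>}
target <1 1 0> ∈ {PSO}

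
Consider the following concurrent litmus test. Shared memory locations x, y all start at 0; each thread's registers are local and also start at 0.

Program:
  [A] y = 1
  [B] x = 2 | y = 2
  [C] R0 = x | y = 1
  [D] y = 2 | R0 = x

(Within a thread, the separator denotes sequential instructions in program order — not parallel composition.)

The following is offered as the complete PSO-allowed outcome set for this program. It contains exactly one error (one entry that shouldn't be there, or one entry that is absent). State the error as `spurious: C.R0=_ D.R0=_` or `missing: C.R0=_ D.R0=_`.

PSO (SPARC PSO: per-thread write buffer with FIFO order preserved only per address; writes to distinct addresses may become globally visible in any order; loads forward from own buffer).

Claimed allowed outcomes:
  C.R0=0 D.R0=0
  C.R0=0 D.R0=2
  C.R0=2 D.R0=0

outcome vector order: (C.R0,D.R0)
under PSO → <0 0>, <0 2>, <2 0>, <2 2>
PSO∖claimed = {<2 2>}

missing: C.R0=2 D.R0=2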